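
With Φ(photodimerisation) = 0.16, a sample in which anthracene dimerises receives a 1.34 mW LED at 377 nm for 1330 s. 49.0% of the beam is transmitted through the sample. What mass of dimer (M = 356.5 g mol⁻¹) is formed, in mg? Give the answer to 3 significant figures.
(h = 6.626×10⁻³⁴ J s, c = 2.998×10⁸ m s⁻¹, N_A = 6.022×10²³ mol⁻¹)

0.163 mg

Photon energy at 377 nm: hc/λ = (6.626×10⁻³⁴)(2.998×10⁸)/(377×10⁻⁹) = 5.269×10⁻¹⁹ J.
Energy delivered: (1.34 mW)(1330 s) = 1.782 J.
Photons incident: 1.782 / 5.269×10⁻¹⁹ = 3.382×10¹⁸, i.e. 3.382×10¹⁸/6.022×10²³ = 5.616×10⁻⁶ mol.
Fraction absorbed: 1 − 49.0/100 = 0.5100.
Photons absorbed: 0.5100 × 5.616×10⁻⁶ = 2.864×10⁻⁶ mol.
Product: Φ × n_abs = 0.16 × 2.864×10⁻⁶ = 4.582×10⁻⁷ mol.
Mass: 4.582×10⁻⁷ × 356.5 = 1.633×10⁻⁴ g = 0.163 mg.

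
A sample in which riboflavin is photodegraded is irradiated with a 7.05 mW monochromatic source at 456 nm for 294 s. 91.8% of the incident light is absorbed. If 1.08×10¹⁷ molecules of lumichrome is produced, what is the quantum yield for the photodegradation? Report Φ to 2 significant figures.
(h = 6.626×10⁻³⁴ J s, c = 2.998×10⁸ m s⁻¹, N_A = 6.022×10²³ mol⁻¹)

Product: 1.08×10¹⁷ / 6.022×10²³ = 1.793×10⁻⁷ mol.
Photon energy at 456 nm: hc/λ = (6.626×10⁻³⁴)(2.998×10⁸)/(456×10⁻⁹) = 4.356×10⁻¹⁹ J.
Energy delivered: (7.05 mW)(294 s) = 2.073 J.
Photons incident: 2.073 / 4.356×10⁻¹⁹ = 4.759×10¹⁸, i.e. 4.759×10¹⁸/6.022×10²³ = 7.903×10⁻⁶ mol.
Photons absorbed: 0.918 × 7.903×10⁻⁶ = 7.255×10⁻⁶ mol.
Φ = 1.793×10⁻⁷ mol / 7.255×10⁻⁶ mol photons = 0.025.

Φ = 0.025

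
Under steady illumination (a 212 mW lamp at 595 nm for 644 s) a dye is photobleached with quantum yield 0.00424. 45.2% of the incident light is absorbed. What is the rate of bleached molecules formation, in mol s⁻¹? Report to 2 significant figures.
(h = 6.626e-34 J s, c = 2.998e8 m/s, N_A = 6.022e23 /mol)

Photon energy at 595 nm: hc/λ = (6.626e-34)(2.998e8)/(595e-9) = 3.339e-19 J.
Energy delivered: (212 mW)(644 s) = 136.5 J.
Photons incident: 136.5 / 3.339e-19 = 4.088e20, i.e. 4.088e20/6.022e23 = 6.788e-4 mol.
Photons absorbed: 0.452 × 6.788e-4 = 3.068e-4 mol.
Product formed: 0.00424 × 3.068e-4 = 1.301e-6 mol.
Rate: 1.301e-6 / 644 s = 2.0e-9 mol s⁻¹.

2.0e-9 mol s⁻¹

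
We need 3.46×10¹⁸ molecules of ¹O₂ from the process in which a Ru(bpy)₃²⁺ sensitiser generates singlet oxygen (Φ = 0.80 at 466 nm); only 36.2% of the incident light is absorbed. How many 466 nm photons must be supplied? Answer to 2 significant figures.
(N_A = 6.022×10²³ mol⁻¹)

Product: 3.46×10¹⁸ / 6.022×10²³ = 5.746×10⁻⁶ mol.
Photons that must be absorbed: 5.746×10⁻⁶ / 0.80 = 7.182×10⁻⁶ mol.
Incident photons needed: 7.182×10⁻⁶ / 0.362 = 1.984×10⁻⁵ mol.
Photon count: 1.984×10⁻⁵ × 6.022×10²³ = 1.2×10¹⁹.

1.2×10¹⁹ photons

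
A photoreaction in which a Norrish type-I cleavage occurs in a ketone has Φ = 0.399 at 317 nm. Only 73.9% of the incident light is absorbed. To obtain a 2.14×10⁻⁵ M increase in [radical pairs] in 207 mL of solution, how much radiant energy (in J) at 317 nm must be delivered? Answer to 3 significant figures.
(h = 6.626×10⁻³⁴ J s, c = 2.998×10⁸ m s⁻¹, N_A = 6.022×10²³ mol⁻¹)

Product: (2.14×10⁻⁵ M)(0.207 L) = 4.430×10⁻⁶ mol.
Photons that must be absorbed: 4.430×10⁻⁶ / 0.399 = 1.110×10⁻⁵ mol.
Incident photons needed: 1.110×10⁻⁵ / 0.739 = 1.502×10⁻⁵ mol.
Photon energy: hc/λ = 6.266×10⁻¹⁹ J; per mole, 3.773×10⁵ J mol⁻¹.
Energy required: 1.502×10⁻⁵ × 3.773×10⁵ = 5.67 J.

5.67 J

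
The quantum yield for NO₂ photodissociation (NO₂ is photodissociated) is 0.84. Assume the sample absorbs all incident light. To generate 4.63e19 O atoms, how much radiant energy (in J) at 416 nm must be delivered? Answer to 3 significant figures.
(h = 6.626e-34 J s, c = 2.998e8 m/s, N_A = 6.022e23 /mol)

Product: 4.63e19 / 6.022e23 = 7.688e-5 mol.
Photons that must be absorbed: 7.688e-5 / 0.84 = 9.152e-5 mol.
Photon energy: hc/λ = 4.775e-19 J; per mole, 2.876e5 J mol⁻¹.
Energy required: 9.152e-5 × 2.876e5 = 26.3 J.

26.3 J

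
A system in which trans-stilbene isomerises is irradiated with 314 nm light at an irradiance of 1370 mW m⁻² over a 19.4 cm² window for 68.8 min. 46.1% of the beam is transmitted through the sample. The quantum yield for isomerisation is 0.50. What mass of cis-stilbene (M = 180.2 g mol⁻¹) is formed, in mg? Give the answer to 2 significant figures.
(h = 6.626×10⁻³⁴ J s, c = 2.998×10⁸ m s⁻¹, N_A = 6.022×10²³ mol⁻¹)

1.4 mg

Photon energy at 314 nm: hc/λ = (6.626×10⁻³⁴)(2.998×10⁸)/(314×10⁻⁹) = 6.326×10⁻¹⁹ J.
Energy delivered: (1370 mW m⁻²)(19.4×10⁻⁴ m²)(4128 s) = 10.97 J.
Photons incident: 10.97 / 6.326×10⁻¹⁹ = 1.734×10¹⁹, i.e. 1.734×10¹⁹/6.022×10²³ = 2.879×10⁻⁵ mol.
Fraction absorbed: 1 − 46.1/100 = 0.5390.
Photons absorbed: 0.5390 × 2.879×10⁻⁵ = 1.552×10⁻⁵ mol.
Product: Φ × n_abs = 0.50 × 1.552×10⁻⁵ = 7.760×10⁻⁶ mol.
Mass: 7.760×10⁻⁶ × 180.2 = 0.001398 g = 1.4 mg.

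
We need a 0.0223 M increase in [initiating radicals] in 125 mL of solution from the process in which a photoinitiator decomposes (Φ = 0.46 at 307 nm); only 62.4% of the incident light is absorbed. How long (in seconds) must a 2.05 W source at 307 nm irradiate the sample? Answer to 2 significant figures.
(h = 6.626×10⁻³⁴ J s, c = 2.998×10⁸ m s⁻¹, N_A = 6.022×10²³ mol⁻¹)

t ≈ 1800 s

Product: (0.0223 M)(0.125 L) = 0.002788 mol.
Photons that must be absorbed: 0.002788 / 0.46 = 0.006061 mol.
Incident photons needed: 0.006061 / 0.624 = 0.009713 mol.
Photon energy: hc/λ = 6.471×10⁻¹⁹ J; per mole, 3.897×10⁵ J mol⁻¹.
Energy required: 0.009713 × 3.897×10⁵ = 3785 J.
Time: 3785 J / 2.05 W = 1800 s.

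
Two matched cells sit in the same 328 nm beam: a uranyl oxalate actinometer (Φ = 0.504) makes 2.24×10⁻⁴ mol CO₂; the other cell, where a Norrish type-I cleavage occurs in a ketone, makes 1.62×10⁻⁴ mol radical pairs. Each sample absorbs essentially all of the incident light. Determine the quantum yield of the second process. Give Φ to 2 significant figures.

Photons absorbed by the actinometer: 2.24×10⁻⁴ / 0.504 = 4.444×10⁻⁴ mol.
Φ(unknown) = 1.62×10⁻⁴ / 4.444×10⁻⁴ = 0.36.

Φ = 0.36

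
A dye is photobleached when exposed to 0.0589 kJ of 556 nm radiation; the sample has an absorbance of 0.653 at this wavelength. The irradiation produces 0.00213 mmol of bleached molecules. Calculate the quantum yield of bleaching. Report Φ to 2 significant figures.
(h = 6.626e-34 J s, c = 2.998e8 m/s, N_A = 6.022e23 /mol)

Product: 0.00213 mmol = 2.13e-6 mol.
Photon energy at 556 nm: hc/λ = (6.626e-34)(2.998e8)/(556e-9) = 3.573e-19 J.
Incident energy: 0.0589 kJ = 58.9 J.
Photons incident: 58.9 / 3.573e-19 = 1.648e20, i.e. 1.648e20/6.022e23 = 2.737e-4 mol.
Fraction absorbed: 1 − 10^(−0.653) = 0.7777.
Photons absorbed: 0.7777 × 2.737e-4 = 2.129e-4 mol.
Φ = 2.13e-6 mol / 2.129e-4 mol photons = 0.010.

Φ = 0.010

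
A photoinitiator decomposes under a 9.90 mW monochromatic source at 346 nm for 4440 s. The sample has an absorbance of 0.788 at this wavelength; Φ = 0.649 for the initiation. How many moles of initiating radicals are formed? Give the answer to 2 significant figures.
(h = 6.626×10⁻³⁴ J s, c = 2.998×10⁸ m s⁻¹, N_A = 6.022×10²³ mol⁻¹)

Photon energy at 346 nm: hc/λ = (6.626×10⁻³⁴)(2.998×10⁸)/(346×10⁻⁹) = 5.741×10⁻¹⁹ J.
Energy delivered: (9.90 mW)(4440 s) = 43.96 J.
Photons incident: 43.96 / 5.741×10⁻¹⁹ = 7.657×10¹⁹, i.e. 7.657×10¹⁹/6.022×10²³ = 1.272×10⁻⁴ mol.
Fraction absorbed: 1 − 10^(−0.788) = 0.8371.
Photons absorbed: 0.8371 × 1.272×10⁻⁴ = 1.065×10⁻⁴ mol.
Product: Φ × n_abs = 0.649 × 1.065×10⁻⁴ = 6.912×10⁻⁵ mol.

6.9×10⁻⁵ mol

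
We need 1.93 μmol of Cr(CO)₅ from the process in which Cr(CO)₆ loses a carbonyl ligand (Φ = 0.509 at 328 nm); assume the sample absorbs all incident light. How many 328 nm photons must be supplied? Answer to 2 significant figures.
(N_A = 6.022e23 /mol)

2.3e18 photons

Product: 1.93 μmol = 1.93e-6 mol.
Photons that must be absorbed: 1.93e-6 / 0.509 = 3.792e-6 mol.
Photon count: 3.792e-6 × 6.022e23 = 2.3e18.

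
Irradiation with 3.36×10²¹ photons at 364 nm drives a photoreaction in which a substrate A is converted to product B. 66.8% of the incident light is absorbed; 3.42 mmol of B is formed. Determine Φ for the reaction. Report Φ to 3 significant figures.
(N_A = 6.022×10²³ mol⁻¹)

Φ = 0.918

Product: 3.42 mmol = 0.00342 mol.
Moles of photons: 3.36×10²¹ / 6.022×10²³ = 0.005580 mol.
Photons absorbed: 0.668 × 0.005580 = 0.003727 mol.
Φ = 0.00342 mol / 0.003727 mol photons = 0.918.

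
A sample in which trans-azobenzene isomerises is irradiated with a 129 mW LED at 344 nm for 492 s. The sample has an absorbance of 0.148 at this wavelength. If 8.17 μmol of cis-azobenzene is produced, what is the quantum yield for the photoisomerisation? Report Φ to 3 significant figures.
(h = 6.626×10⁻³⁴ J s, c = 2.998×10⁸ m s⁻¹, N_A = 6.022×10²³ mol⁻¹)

Product: 8.17 μmol = 8.17×10⁻⁶ mol.
Photon energy at 344 nm: hc/λ = (6.626×10⁻³⁴)(2.998×10⁸)/(344×10⁻⁹) = 5.775×10⁻¹⁹ J.
Energy delivered: (129 mW)(492 s) = 63.47 J.
Photons incident: 63.47 / 5.775×10⁻¹⁹ = 1.099×10²⁰, i.e. 1.099×10²⁰/6.022×10²³ = 1.825×10⁻⁴ mol.
Fraction absorbed: 1 − 10^(−0.148) = 0.2888.
Photons absorbed: 0.2888 × 1.825×10⁻⁴ = 5.271×10⁻⁵ mol.
Φ = 8.17×10⁻⁶ mol / 5.271×10⁻⁵ mol photons = 0.155.

Φ = 0.155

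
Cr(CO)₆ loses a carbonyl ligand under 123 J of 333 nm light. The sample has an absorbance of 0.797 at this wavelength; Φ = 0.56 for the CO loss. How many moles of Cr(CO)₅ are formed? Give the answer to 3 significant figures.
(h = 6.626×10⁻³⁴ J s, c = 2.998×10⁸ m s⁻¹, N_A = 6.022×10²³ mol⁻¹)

1.61×10⁻⁴ mol

Photon energy at 333 nm: hc/λ = (6.626×10⁻³⁴)(2.998×10⁸)/(333×10⁻⁹) = 5.965×10⁻¹⁹ J.
Photons incident: 123 / 5.965×10⁻¹⁹ = 2.062×10²⁰, i.e. 2.062×10²⁰/6.022×10²³ = 3.424×10⁻⁴ mol.
Fraction absorbed: 1 − 10^(−0.797) = 0.8404.
Photons absorbed: 0.8404 × 3.424×10⁻⁴ = 2.878×10⁻⁴ mol.
Product: Φ × n_abs = 0.56 × 2.878×10⁻⁴ = 1.612×10⁻⁴ mol.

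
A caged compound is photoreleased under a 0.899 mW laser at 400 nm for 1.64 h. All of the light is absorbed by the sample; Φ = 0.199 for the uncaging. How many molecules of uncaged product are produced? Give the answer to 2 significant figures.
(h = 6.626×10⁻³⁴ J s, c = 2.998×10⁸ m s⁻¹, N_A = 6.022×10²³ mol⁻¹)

Photon energy at 400 nm: hc/λ = (6.626×10⁻³⁴)(2.998×10⁸)/(400×10⁻⁹) = 4.966×10⁻¹⁹ J.
Energy delivered: (0.899 mW)(5904 s) = 5.308 J.
Photons incident: 5.308 / 4.966×10⁻¹⁹ = 1.069×10¹⁹, i.e. 1.069×10¹⁹/6.022×10²³ = 1.775×10⁻⁵ mol.
Product: Φ × n_abs = 0.199 × 1.775×10⁻⁵ = 3.532×10⁻⁶ mol.
As a count: 3.532×10⁻⁶ × 6.022×10²³ = 2.1×10¹⁸.

2.1×10¹⁸ molecules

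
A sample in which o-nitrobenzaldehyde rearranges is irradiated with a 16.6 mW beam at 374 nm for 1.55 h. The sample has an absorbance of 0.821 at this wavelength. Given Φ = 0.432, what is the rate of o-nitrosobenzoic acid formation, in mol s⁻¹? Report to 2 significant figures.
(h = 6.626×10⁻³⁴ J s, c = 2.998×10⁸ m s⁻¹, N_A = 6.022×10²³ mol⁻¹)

1.9×10⁻⁸ mol s⁻¹

Photon energy at 374 nm: hc/λ = (6.626×10⁻³⁴)(2.998×10⁸)/(374×10⁻⁹) = 5.311×10⁻¹⁹ J.
Energy delivered: (16.6 mW)(5580 s) = 92.63 J.
Photons incident: 92.63 / 5.311×10⁻¹⁹ = 1.744×10²⁰, i.e. 1.744×10²⁰/6.022×10²³ = 2.896×10⁻⁴ mol.
Fraction absorbed: 1 − 10^(−0.821) = 0.8490.
Photons absorbed: 0.8490 × 2.896×10⁻⁴ = 2.459×10⁻⁴ mol.
Product formed: 0.432 × 2.459×10⁻⁴ = 1.062×10⁻⁴ mol.
Rate: 1.062×10⁻⁴ / 5580 s = 1.9×10⁻⁸ mol s⁻¹.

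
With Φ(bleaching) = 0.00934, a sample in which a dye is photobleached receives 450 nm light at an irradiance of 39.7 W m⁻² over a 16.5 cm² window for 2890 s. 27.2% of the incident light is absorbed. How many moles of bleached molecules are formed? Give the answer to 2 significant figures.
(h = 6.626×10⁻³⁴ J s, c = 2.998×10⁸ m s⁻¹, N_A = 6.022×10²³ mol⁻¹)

1.8×10⁻⁶ mol

Photon energy at 450 nm: hc/λ = (6.626×10⁻³⁴)(2.998×10⁸)/(450×10⁻⁹) = 4.414×10⁻¹⁹ J.
Energy delivered: (39.7 W m⁻²)(16.5×10⁻⁴ m²)(2890 s) = 189.3 J.
Photons incident: 189.3 / 4.414×10⁻¹⁹ = 4.289×10²⁰, i.e. 4.289×10²⁰/6.022×10²³ = 7.122×10⁻⁴ mol.
Photons absorbed: 0.272 × 7.122×10⁻⁴ = 1.937×10⁻⁴ mol.
Product: Φ × n_abs = 0.00934 × 1.937×10⁻⁴ = 1.809×10⁻⁶ mol.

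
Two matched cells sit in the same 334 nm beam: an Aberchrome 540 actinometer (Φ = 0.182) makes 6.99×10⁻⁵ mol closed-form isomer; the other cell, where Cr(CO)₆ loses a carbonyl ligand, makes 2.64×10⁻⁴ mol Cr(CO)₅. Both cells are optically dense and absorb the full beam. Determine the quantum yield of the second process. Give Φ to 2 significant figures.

Photons absorbed by the actinometer: 6.99×10⁻⁵ / 0.182 = 3.841×10⁻⁴ mol.
Φ(unknown) = 2.64×10⁻⁴ / 3.841×10⁻⁴ = 0.69.

Φ = 0.69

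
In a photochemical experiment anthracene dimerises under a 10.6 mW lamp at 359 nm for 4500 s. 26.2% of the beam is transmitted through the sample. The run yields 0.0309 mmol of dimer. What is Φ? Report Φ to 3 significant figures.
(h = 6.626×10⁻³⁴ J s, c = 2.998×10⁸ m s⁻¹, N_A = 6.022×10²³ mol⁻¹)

Product: 0.0309 mmol = 3.09×10⁻⁵ mol.
Photon energy at 359 nm: hc/λ = (6.626×10⁻³⁴)(2.998×10⁸)/(359×10⁻⁹) = 5.533×10⁻¹⁹ J.
Energy delivered: (10.6 mW)(4500 s) = 47.70 J.
Photons incident: 47.70 / 5.533×10⁻¹⁹ = 8.621×10¹⁹, i.e. 8.621×10¹⁹/6.022×10²³ = 1.432×10⁻⁴ mol.
Fraction absorbed: 1 − 26.2/100 = 0.7380.
Photons absorbed: 0.7380 × 1.432×10⁻⁴ = 1.057×10⁻⁴ mol.
Φ = 3.09×10⁻⁵ mol / 1.057×10⁻⁴ mol photons = 0.292.

Φ = 0.292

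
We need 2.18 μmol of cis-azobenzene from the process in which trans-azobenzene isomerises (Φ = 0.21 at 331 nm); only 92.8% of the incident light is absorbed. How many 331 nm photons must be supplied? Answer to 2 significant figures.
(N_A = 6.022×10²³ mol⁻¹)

6.7×10¹⁸ photons

Product: 2.18 μmol = 2.18×10⁻⁶ mol.
Photons that must be absorbed: 2.18×10⁻⁶ / 0.21 = 1.038×10⁻⁵ mol.
Incident photons needed: 1.038×10⁻⁵ / 0.928 = 1.119×10⁻⁵ mol.
Photon count: 1.119×10⁻⁵ × 6.022×10²³ = 6.7×10¹⁸.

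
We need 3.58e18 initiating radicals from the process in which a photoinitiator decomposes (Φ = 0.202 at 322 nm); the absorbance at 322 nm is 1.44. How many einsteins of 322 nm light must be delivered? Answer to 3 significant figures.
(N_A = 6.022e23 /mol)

Product: 3.58e18 / 6.022e23 = 5.945e-6 mol.
Photons that must be absorbed: 5.945e-6 / 0.202 = 2.943e-5 mol.
Fraction absorbed: 1 − 10^(−1.44) = 0.9637.
Incident photons needed: 2.943e-5 / 0.9637 = 3.054e-5 mol.

3.05e-5 einstein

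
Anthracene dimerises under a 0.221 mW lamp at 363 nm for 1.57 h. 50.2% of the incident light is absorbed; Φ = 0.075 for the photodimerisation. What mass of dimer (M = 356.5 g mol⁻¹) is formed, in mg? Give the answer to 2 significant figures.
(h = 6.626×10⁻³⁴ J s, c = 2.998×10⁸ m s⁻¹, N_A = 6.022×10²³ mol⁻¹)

0.051 mg

Photon energy at 363 nm: hc/λ = (6.626×10⁻³⁴)(2.998×10⁸)/(363×10⁻⁹) = 5.472×10⁻¹⁹ J.
Energy delivered: (0.221 mW)(5652 s) = 1.249 J.
Photons incident: 1.249 / 5.472×10⁻¹⁹ = 2.283×10¹⁸, i.e. 2.283×10¹⁸/6.022×10²³ = 3.791×10⁻⁶ mol.
Photons absorbed: 0.502 × 3.791×10⁻⁶ = 1.903×10⁻⁶ mol.
Product: Φ × n_abs = 0.075 × 1.903×10⁻⁶ = 1.427×10⁻⁷ mol.
Mass: 1.427×10⁻⁷ × 356.5 = 5.087×10⁻⁵ g = 0.051 mg.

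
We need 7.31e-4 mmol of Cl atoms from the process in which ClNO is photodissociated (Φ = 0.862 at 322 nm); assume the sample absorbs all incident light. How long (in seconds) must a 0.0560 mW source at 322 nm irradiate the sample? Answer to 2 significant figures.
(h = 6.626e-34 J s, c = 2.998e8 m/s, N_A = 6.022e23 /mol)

Product: 7.31e-4 mmol = 7.31e-7 mol.
Photons that must be absorbed: 7.31e-7 / 0.862 = 8.480e-7 mol.
Photon energy: hc/λ = 6.169e-19 J; per mole, 3.715e5 J mol⁻¹.
Energy required: 8.480e-7 × 3.715e5 = 0.3150 J.
Time: 0.3150 J / 5.6e-05 W = 5600 s.

t ≈ 5600 s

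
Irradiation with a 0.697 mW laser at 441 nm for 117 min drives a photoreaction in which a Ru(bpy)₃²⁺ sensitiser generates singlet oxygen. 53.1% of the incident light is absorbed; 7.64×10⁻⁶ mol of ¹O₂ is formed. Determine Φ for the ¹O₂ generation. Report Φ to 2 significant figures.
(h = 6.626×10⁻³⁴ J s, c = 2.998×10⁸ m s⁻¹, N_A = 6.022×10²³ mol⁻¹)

Photon energy at 441 nm: hc/λ = (6.626×10⁻³⁴)(2.998×10⁸)/(441×10⁻⁹) = 4.504×10⁻¹⁹ J.
Energy delivered: (0.697 mW)(7020 s) = 4.893 J.
Photons incident: 4.893 / 4.504×10⁻¹⁹ = 1.086×10¹⁹, i.e. 1.086×10¹⁹/6.022×10²³ = 1.803×10⁻⁵ mol.
Photons absorbed: 0.531 × 1.803×10⁻⁵ = 9.574×10⁻⁶ mol.
Φ = 7.64×10⁻⁶ mol / 9.574×10⁻⁶ mol photons = 0.80.

Φ = 0.80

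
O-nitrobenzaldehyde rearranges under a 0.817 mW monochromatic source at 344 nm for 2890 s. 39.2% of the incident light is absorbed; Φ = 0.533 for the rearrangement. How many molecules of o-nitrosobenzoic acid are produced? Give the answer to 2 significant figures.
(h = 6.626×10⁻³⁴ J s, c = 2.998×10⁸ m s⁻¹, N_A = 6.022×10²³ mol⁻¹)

8.5×10¹⁷ molecules

Photon energy at 344 nm: hc/λ = (6.626×10⁻³⁴)(2.998×10⁸)/(344×10⁻⁹) = 5.775×10⁻¹⁹ J.
Energy delivered: (0.817 mW)(2890 s) = 2.361 J.
Photons incident: 2.361 / 5.775×10⁻¹⁹ = 4.088×10¹⁸, i.e. 4.088×10¹⁸/6.022×10²³ = 6.788×10⁻⁶ mol.
Photons absorbed: 0.392 × 6.788×10⁻⁶ = 2.661×10⁻⁶ mol.
Product: Φ × n_abs = 0.533 × 2.661×10⁻⁶ = 1.418×10⁻⁶ mol.
As a count: 1.418×10⁻⁶ × 6.022×10²³ = 8.5×10¹⁷.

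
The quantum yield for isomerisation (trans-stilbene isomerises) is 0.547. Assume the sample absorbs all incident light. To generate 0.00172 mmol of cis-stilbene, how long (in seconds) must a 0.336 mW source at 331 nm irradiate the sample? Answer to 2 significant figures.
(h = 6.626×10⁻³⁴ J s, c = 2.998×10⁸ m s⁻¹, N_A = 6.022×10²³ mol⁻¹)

t ≈ 3400 s

Product: 0.00172 mmol = 1.72×10⁻⁶ mol.
Photons that must be absorbed: 1.72×10⁻⁶ / 0.547 = 3.144×10⁻⁶ mol.
Photon energy: hc/λ = 6.001×10⁻¹⁹ J; per mole, 3.614×10⁵ J mol⁻¹.
Energy required: 3.144×10⁻⁶ × 3.614×10⁵ = 1.136 J.
Time: 1.136 J / 0.000336 W = 3400 s.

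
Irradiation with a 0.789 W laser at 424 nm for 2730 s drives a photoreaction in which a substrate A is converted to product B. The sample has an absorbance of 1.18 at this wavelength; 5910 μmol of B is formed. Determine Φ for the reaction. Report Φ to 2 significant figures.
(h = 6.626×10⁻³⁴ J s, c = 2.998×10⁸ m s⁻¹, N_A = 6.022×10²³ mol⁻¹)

Product: 5910 μmol = 0.00591 mol.
Photon energy at 424 nm: hc/λ = (6.626×10⁻³⁴)(2.998×10⁸)/(424×10⁻⁹) = 4.685×10⁻¹⁹ J.
Energy delivered: (0.789 W)(2730 s) = 2154 J.
Photons incident: 2154 / 4.685×10⁻¹⁹ = 4.598×10²¹, i.e. 4.598×10²¹/6.022×10²³ = 0.007635 mol.
Fraction absorbed: 1 − 10^(−1.18) = 0.9339.
Photons absorbed: 0.9339 × 0.007635 = 0.007130 mol.
Φ = 0.00591 mol / 0.007130 mol photons = 0.83.

Φ = 0.83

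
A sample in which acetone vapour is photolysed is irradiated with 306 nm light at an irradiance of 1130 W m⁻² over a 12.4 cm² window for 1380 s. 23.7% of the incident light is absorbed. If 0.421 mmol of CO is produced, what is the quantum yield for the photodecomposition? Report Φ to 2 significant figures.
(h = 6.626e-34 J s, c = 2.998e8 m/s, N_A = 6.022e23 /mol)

Φ = 0.36

Product: 0.421 mmol = 4.21e-4 mol.
Photon energy at 306 nm: hc/λ = (6.626e-34)(2.998e8)/(306e-9) = 6.492e-19 J.
Energy delivered: (1130 W m⁻²)(12.4e-4 m²)(1380 s) = 1934 J.
Photons incident: 1934 / 6.492e-19 = 2.979e21, i.e. 2.979e21/6.022e23 = 0.004947 mol.
Photons absorbed: 0.237 × 0.004947 = 0.001172 mol.
Φ = 4.21e-4 mol / 0.001172 mol photons = 0.36.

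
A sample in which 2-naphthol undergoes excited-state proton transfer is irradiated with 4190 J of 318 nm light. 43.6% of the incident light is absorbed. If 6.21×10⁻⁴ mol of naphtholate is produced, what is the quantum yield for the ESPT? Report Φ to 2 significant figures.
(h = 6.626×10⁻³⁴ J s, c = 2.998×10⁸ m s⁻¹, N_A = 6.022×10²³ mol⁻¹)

Φ = 0.13

Photon energy at 318 nm: hc/λ = (6.626×10⁻³⁴)(2.998×10⁸)/(318×10⁻⁹) = 6.247×10⁻¹⁹ J.
Photons incident: 4190 / 6.247×10⁻¹⁹ = 6.707×10²¹, i.e. 6.707×10²¹/6.022×10²³ = 0.01114 mol.
Photons absorbed: 0.436 × 0.01114 = 0.004857 mol.
Φ = 6.21×10⁻⁴ mol / 0.004857 mol photons = 0.13.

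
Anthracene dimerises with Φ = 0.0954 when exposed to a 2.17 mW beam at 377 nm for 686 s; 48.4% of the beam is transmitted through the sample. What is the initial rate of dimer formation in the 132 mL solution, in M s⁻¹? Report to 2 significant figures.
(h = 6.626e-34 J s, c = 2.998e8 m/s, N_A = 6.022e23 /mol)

2.6e-9 M s⁻¹

Photon energy at 377 nm: hc/λ = (6.626e-34)(2.998e8)/(377e-9) = 5.269e-19 J.
Energy delivered: (2.17 mW)(686 s) = 1.489 J.
Photons incident: 1.489 / 5.269e-19 = 2.826e18, i.e. 2.826e18/6.022e23 = 4.693e-6 mol.
Fraction absorbed: 1 − 48.4/100 = 0.5160.
Photons absorbed: 0.5160 × 4.693e-6 = 2.422e-6 mol.
Product formed: 0.0954 × 2.422e-6 = 2.311e-7 mol.
Rate: 2.311e-7 mol / (686 s × 0.132 L) = 2.6e-9 M s⁻¹.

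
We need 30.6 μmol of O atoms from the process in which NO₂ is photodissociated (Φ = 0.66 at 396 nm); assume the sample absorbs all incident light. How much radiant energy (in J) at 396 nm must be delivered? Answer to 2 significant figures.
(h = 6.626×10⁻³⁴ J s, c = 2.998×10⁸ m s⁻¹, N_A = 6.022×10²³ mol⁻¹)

14 J

Product: 30.6 μmol = 3.06×10⁻⁵ mol.
Photons that must be absorbed: 3.06×10⁻⁵ / 0.66 = 4.636×10⁻⁵ mol.
Photon energy: hc/λ = 5.016×10⁻¹⁹ J; per mole, 3.021×10⁵ J mol⁻¹.
Energy required: 4.636×10⁻⁵ × 3.021×10⁵ = 14 J.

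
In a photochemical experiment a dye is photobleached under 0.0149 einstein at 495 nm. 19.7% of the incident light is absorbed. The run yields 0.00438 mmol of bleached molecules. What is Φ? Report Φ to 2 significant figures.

Φ = 0.0015

Product: 0.00438 mmol = 4.38e-6 mol.
Photons absorbed: 0.197 × 0.0149 = 0.002935 mol.
Φ = 4.38e-6 mol / 0.002935 mol photons = 0.0015.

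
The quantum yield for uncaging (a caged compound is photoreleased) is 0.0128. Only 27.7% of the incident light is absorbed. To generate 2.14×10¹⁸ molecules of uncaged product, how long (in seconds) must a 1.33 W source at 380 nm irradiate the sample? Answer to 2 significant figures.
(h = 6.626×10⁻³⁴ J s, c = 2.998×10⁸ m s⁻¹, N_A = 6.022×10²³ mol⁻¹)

t ≈ 240 s

Product: 2.14×10¹⁸ / 6.022×10²³ = 3.554×10⁻⁶ mol.
Photons that must be absorbed: 3.554×10⁻⁶ / 0.0128 = 2.777×10⁻⁴ mol.
Incident photons needed: 2.777×10⁻⁴ / 0.277 = 0.001003 mol.
Photon energy: hc/λ = 5.228×10⁻¹⁹ J; per mole, 3.148×10⁵ J mol⁻¹.
Energy required: 0.001003 × 3.148×10⁵ = 315.7 J.
Time: 315.7 J / 1.33 W = 240 s.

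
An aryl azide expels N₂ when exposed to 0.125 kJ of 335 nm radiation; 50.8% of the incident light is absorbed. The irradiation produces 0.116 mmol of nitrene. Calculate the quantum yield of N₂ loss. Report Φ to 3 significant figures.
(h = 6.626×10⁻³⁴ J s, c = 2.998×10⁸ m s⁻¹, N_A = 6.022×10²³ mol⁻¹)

Product: 0.116 mmol = 1.16×10⁻⁴ mol.
Photon energy at 335 nm: hc/λ = (6.626×10⁻³⁴)(2.998×10⁸)/(335×10⁻⁹) = 5.930×10⁻¹⁹ J.
Incident energy: 0.125 kJ = 125 J.
Photons incident: 125 / 5.930×10⁻¹⁹ = 2.108×10²⁰, i.e. 2.108×10²⁰/6.022×10²³ = 3.500×10⁻⁴ mol.
Photons absorbed: 0.508 × 3.500×10⁻⁴ = 1.778×10⁻⁴ mol.
Φ = 1.16×10⁻⁴ mol / 1.778×10⁻⁴ mol photons = 0.652.

Φ = 0.652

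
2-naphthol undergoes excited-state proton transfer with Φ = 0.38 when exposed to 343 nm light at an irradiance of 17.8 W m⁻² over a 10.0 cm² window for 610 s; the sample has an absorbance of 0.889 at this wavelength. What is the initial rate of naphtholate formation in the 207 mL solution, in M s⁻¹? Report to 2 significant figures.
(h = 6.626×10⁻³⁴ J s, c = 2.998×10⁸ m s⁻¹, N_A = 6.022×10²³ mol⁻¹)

Photon energy at 343 nm: hc/λ = (6.626×10⁻³⁴)(2.998×10⁸)/(343×10⁻⁹) = 5.791×10⁻¹⁹ J.
Energy delivered: (17.8 W m⁻²)(10.0×10⁻⁴ m²)(610 s) = 10.86 J.
Photons incident: 10.86 / 5.791×10⁻¹⁹ = 1.875×10¹⁹, i.e. 1.875×10¹⁹/6.022×10²³ = 3.114×10⁻⁵ mol.
Fraction absorbed: 1 − 10^(−0.889) = 0.8709.
Photons absorbed: 0.8709 × 3.114×10⁻⁵ = 2.712×10⁻⁵ mol.
Product formed: 0.38 × 2.712×10⁻⁵ = 1.031×10⁻⁵ mol.
Rate: 1.031×10⁻⁵ mol / (610 s × 0.207 L) = 8.2×10⁻⁸ M s⁻¹.

8.2×10⁻⁸ M s⁻¹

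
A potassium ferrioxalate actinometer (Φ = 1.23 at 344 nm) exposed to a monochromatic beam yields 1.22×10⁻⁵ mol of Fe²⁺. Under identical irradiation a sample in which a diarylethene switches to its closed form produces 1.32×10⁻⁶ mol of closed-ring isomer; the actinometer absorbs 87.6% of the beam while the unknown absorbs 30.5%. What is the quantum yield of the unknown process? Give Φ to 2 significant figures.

Φ = 0.38

Photons absorbed by the actinometer: 1.22×10⁻⁵ / 1.23 = 9.919×10⁻⁶ mol.
Incident flux: 9.919×10⁻⁶ / 0.876 = 1.132×10⁻⁵ einstein.
Absorbed by unknown: 0.305 × 1.132×10⁻⁵ = 3.453×10⁻⁶ mol.
Φ(unknown) = 1.32×10⁻⁶ / 3.453×10⁻⁶ = 0.38.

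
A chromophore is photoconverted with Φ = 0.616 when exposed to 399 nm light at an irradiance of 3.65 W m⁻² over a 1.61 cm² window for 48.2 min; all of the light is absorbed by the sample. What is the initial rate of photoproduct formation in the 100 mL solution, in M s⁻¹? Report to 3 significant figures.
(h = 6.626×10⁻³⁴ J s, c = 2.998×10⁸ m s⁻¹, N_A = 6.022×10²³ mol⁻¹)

1.21×10⁻⁸ M s⁻¹

Photon energy at 399 nm: hc/λ = (6.626×10⁻³⁴)(2.998×10⁸)/(399×10⁻⁹) = 4.979×10⁻¹⁹ J.
Energy delivered: (3.65 W m⁻²)(1.61×10⁻⁴ m²)(2892 s) = 1.699 J.
Photons incident: 1.699 / 4.979×10⁻¹⁹ = 3.412×10¹⁸, i.e. 3.412×10¹⁸/6.022×10²³ = 5.666×10⁻⁶ mol.
Product formed: 0.616 × 5.666×10⁻⁶ = 3.490×10⁻⁶ mol.
Rate: 3.490×10⁻⁶ mol / (2892 s × 0.1 L) = 1.21×10⁻⁸ M s⁻¹.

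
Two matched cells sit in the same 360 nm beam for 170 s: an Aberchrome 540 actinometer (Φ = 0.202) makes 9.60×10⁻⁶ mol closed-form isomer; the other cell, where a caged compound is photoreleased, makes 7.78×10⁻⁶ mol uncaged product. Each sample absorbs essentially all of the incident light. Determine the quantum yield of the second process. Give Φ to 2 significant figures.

Φ = 0.16

Photons absorbed by the actinometer: 9.60×10⁻⁶ / 0.202 = 4.752×10⁻⁵ mol.
Φ(unknown) = 7.78×10⁻⁶ / 4.752×10⁻⁵ = 0.16.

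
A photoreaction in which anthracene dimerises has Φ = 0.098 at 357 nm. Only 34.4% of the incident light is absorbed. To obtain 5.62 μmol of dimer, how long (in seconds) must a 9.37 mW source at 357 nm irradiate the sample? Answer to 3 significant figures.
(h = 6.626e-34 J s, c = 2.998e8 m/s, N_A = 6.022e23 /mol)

t ≈ 5960 s

Product: 5.62 μmol = 5.62e-6 mol.
Photons that must be absorbed: 5.62e-6 / 0.098 = 5.735e-5 mol.
Incident photons needed: 5.735e-5 / 0.344 = 1.667e-4 mol.
Photon energy: hc/λ = 5.564e-19 J; per mole, 3.351e5 J mol⁻¹.
Energy required: 1.667e-4 × 3.351e5 = 55.86 J.
Time: 55.86 J / 0.00937 W = 5960 s.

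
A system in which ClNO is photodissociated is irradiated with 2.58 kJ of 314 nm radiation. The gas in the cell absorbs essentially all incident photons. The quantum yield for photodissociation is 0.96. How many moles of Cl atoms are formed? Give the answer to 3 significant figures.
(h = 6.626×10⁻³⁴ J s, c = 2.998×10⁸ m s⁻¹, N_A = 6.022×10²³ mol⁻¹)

Photon energy at 314 nm: hc/λ = (6.626×10⁻³⁴)(2.998×10⁸)/(314×10⁻⁹) = 6.326×10⁻¹⁹ J.
Incident energy: 2.58 kJ = 2580 J.
Photons incident: 2580 / 6.326×10⁻¹⁹ = 4.078×10²¹, i.e. 4.078×10²¹/6.022×10²³ = 0.006772 mol.
Product: Φ × n_abs = 0.96 × 0.006772 = 0.006501 mol.

0.00650 mol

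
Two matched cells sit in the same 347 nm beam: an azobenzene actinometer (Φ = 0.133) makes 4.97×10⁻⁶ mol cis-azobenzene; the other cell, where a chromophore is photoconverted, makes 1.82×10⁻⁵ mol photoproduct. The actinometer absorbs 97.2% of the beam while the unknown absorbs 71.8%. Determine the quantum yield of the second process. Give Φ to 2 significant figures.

Φ = 0.66

Photons absorbed by the actinometer: 4.97×10⁻⁶ / 0.133 = 3.737×10⁻⁵ mol.
Incident flux: 3.737×10⁻⁵ / 0.972 = 3.845×10⁻⁵ einstein.
Absorbed by unknown: 0.718 × 3.845×10⁻⁵ = 2.761×10⁻⁵ mol.
Φ(unknown) = 1.82×10⁻⁵ / 2.761×10⁻⁵ = 0.66.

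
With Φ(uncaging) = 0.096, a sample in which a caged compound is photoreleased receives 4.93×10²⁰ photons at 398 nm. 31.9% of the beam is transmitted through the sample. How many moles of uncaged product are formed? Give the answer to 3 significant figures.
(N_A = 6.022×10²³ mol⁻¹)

Moles of photons: 4.93×10²⁰ / 6.022×10²³ = 8.187×10⁻⁴ mol.
Fraction absorbed: 1 − 31.9/100 = 0.6810.
Photons absorbed: 0.6810 × 8.187×10⁻⁴ = 5.575×10⁻⁴ mol.
Product: Φ × n_abs = 0.096 × 5.575×10⁻⁴ = 5.352×10⁻⁵ mol.

5.35×10⁻⁵ mol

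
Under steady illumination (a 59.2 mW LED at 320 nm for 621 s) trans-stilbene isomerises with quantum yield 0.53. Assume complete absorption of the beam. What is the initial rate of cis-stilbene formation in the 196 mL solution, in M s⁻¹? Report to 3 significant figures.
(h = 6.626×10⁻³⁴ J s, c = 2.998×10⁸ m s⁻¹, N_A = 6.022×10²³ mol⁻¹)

Photon energy at 320 nm: hc/λ = (6.626×10⁻³⁴)(2.998×10⁸)/(320×10⁻⁹) = 6.208×10⁻¹⁹ J.
Energy delivered: (59.2 mW)(621 s) = 36.76 J.
Photons incident: 36.76 / 6.208×10⁻¹⁹ = 5.921×10¹⁹, i.e. 5.921×10¹⁹/6.022×10²³ = 9.832×10⁻⁵ mol.
Product formed: 0.53 × 9.832×10⁻⁵ = 5.211×10⁻⁵ mol.
Rate: 5.211×10⁻⁵ mol / (621 s × 0.196 L) = 4.28×10⁻⁷ M s⁻¹.

4.28×10⁻⁷ M s⁻¹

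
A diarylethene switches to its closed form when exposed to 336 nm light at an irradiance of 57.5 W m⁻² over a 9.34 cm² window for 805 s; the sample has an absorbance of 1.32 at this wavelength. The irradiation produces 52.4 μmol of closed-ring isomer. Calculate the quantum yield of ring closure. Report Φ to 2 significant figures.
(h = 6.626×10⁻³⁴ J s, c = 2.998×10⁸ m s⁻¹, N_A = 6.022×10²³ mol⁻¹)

Product: 52.4 μmol = 5.24×10⁻⁵ mol.
Photon energy at 336 nm: hc/λ = (6.626×10⁻³⁴)(2.998×10⁸)/(336×10⁻⁹) = 5.912×10⁻¹⁹ J.
Energy delivered: (57.5 W m⁻²)(9.34×10⁻⁴ m²)(805 s) = 43.23 J.
Photons incident: 43.23 / 5.912×10⁻¹⁹ = 7.312×10¹⁹, i.e. 7.312×10¹⁹/6.022×10²³ = 1.214×10⁻⁴ mol.
Fraction absorbed: 1 − 10^(−1.32) = 0.9521.
Photons absorbed: 0.9521 × 1.214×10⁻⁴ = 1.156×10⁻⁴ mol.
Φ = 5.24×10⁻⁵ mol / 1.156×10⁻⁴ mol photons = 0.45.

Φ = 0.45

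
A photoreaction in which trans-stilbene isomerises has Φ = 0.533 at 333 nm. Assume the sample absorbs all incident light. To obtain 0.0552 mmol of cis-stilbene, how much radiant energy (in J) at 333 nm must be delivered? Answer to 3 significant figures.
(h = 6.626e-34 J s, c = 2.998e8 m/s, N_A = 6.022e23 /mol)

Product: 0.0552 mmol = 5.52e-5 mol.
Photons that must be absorbed: 5.52e-5 / 0.533 = 1.036e-4 mol.
Photon energy: hc/λ = 5.965e-19 J; per mole, 3.592e5 J mol⁻¹.
Energy required: 1.036e-4 × 3.592e5 = 37.2 J.

37.2 J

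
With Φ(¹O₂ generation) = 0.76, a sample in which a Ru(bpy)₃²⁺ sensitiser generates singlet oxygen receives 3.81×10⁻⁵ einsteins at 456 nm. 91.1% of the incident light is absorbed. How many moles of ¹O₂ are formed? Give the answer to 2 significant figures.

2.6×10⁻⁵ mol

Photons absorbed: 0.911 × 3.81×10⁻⁵ = 3.471×10⁻⁵ mol.
Product: Φ × n_abs = 0.76 × 3.471×10⁻⁵ = 2.638×10⁻⁵ mol.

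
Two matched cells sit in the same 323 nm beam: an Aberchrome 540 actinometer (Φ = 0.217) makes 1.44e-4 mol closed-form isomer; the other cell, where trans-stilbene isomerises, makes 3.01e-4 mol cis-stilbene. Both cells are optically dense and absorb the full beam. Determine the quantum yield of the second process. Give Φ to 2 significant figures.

Φ = 0.45

Photons absorbed by the actinometer: 1.44e-4 / 0.217 = 6.636e-4 mol.
Φ(unknown) = 3.01e-4 / 6.636e-4 = 0.45.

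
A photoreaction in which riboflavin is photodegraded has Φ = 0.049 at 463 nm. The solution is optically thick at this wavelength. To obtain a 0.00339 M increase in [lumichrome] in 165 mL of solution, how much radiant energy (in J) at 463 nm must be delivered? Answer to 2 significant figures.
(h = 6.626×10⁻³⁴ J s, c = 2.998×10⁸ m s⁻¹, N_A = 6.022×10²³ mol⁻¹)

2900 J

Product: (0.00339 M)(0.165 L) = 5.594×10⁻⁴ mol.
Photons that must be absorbed: 5.594×10⁻⁴ / 0.049 = 0.01142 mol.
Photon energy: hc/λ = 4.290×10⁻¹⁹ J; per mole, 2.583×10⁵ J mol⁻¹.
Energy required: 0.01142 × 2.583×10⁵ = 2900 J.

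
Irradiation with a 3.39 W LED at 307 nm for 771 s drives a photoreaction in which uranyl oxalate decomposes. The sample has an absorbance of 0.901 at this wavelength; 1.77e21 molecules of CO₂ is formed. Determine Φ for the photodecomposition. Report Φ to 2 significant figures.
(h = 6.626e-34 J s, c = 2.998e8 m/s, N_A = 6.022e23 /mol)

Product: 1.77e21 / 6.022e23 = 0.002939 mol.
Photon energy at 307 nm: hc/λ = (6.626e-34)(2.998e8)/(307e-9) = 6.471e-19 J.
Energy delivered: (3.39 W)(771 s) = 2614 J.
Photons incident: 2614 / 6.471e-19 = 4.040e21, i.e. 4.040e21/6.022e23 = 0.006709 mol.
Fraction absorbed: 1 − 10^(−0.901) = 0.8744.
Photons absorbed: 0.8744 × 0.006709 = 0.005866 mol.
Φ = 0.002939 mol / 0.005866 mol photons = 0.50.

Φ = 0.50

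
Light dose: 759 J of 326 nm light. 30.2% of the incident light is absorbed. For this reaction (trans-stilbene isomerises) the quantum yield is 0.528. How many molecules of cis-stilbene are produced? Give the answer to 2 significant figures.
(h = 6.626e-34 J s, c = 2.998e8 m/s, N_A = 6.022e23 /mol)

Photon energy at 326 nm: hc/λ = (6.626e-34)(2.998e8)/(326e-9) = 6.093e-19 J.
Photons incident: 759 / 6.093e-19 = 1.246e21, i.e. 1.246e21/6.022e23 = 0.002069 mol.
Photons absorbed: 0.302 × 0.002069 = 6.248e-4 mol.
Product: Φ × n_abs = 0.528 × 6.248e-4 = 3.299e-4 mol.
As a count: 3.299e-4 × 6.022e23 = 2.0e20.

2.0e20 molecules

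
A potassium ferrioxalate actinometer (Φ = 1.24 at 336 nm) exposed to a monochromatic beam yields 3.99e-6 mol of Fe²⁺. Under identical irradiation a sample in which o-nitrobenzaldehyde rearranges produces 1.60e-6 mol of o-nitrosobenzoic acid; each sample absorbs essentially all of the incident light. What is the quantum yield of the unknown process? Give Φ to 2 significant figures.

Photons absorbed by the actinometer: 3.99e-6 / 1.24 = 3.218e-6 mol.
Φ(unknown) = 1.60e-6 / 3.218e-6 = 0.50.

Φ = 0.50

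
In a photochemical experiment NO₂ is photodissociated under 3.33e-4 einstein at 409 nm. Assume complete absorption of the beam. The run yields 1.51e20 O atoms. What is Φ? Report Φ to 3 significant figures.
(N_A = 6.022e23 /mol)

Product: 1.51e20 / 6.022e23 = 2.507e-4 mol.
Φ = 2.507e-4 mol / 3.33e-4 mol photons = 0.753.

Φ = 0.753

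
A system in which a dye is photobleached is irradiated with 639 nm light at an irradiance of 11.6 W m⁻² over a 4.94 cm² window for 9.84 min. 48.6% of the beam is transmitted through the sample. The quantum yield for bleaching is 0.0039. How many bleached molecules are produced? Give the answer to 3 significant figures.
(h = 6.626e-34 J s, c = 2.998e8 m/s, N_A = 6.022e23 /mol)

Photon energy at 639 nm: hc/λ = (6.626e-34)(2.998e8)/(639e-9) = 3.109e-19 J.
Energy delivered: (11.6 W m⁻²)(4.94e-4 m²)(590.4 s) = 3.383 J.
Photons incident: 3.383 / 3.109e-19 = 1.088e19, i.e. 1.088e19/6.022e23 = 1.807e-5 mol.
Fraction absorbed: 1 − 48.6/100 = 0.5140.
Photons absorbed: 0.5140 × 1.807e-5 = 9.288e-6 mol.
Product: Φ × n_abs = 0.0039 × 9.288e-6 = 3.622e-8 mol.
As a count: 3.622e-8 × 6.022e23 = 2.18e16.

2.18e16 bleached molecules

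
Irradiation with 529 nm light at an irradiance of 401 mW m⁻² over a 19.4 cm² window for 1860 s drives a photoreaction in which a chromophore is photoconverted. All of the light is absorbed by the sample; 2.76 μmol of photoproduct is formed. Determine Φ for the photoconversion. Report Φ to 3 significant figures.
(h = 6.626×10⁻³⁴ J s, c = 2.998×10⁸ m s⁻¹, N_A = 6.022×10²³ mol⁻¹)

Product: 2.76 μmol = 2.76×10⁻⁶ mol.
Photon energy at 529 nm: hc/λ = (6.626×10⁻³⁴)(2.998×10⁸)/(529×10⁻⁹) = 3.755×10⁻¹⁹ J.
Energy delivered: (401 mW m⁻²)(19.4×10⁻⁴ m²)(1860 s) = 1.447 J.
Photons incident: 1.447 / 3.755×10⁻¹⁹ = 3.854×10¹⁸, i.e. 3.854×10¹⁸/6.022×10²³ = 6.400×10⁻⁶ mol.
Φ = 2.76×10⁻⁶ mol / 6.400×10⁻⁶ mol photons = 0.431.

Φ = 0.431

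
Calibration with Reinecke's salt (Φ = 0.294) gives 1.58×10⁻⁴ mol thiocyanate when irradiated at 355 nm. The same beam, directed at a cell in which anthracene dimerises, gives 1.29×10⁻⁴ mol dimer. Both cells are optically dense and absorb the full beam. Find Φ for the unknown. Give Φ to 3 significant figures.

Photons absorbed by the actinometer: 1.58×10⁻⁴ / 0.294 = 5.374×10⁻⁴ mol.
Φ(unknown) = 1.29×10⁻⁴ / 5.374×10⁻⁴ = 0.240.

Φ = 0.240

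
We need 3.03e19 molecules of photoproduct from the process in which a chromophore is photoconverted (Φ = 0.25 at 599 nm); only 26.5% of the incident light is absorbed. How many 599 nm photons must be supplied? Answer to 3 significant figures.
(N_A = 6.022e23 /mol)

Product: 3.03e19 / 6.022e23 = 5.032e-5 mol.
Photons that must be absorbed: 5.032e-5 / 0.25 = 2.013e-4 mol.
Incident photons needed: 2.013e-4 / 0.265 = 7.596e-4 mol.
Photon count: 7.596e-4 × 6.022e23 = 4.57e20.

4.57e20 photons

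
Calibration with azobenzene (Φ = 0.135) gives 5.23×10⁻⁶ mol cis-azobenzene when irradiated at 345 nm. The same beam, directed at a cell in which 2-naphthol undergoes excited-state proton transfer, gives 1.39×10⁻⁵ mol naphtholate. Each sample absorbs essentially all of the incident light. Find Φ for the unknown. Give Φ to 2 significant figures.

Photons absorbed by the actinometer: 5.23×10⁻⁶ / 0.135 = 3.874×10⁻⁵ mol.
Φ(unknown) = 1.39×10⁻⁵ / 3.874×10⁻⁵ = 0.36.

Φ = 0.36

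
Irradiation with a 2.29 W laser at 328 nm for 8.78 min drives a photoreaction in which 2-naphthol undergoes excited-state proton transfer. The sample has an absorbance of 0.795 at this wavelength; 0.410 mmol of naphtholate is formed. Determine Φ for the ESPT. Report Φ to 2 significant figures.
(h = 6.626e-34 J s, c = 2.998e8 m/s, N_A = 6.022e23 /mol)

Product: 0.410 mmol = 4.10e-4 mol.
Photon energy at 328 nm: hc/λ = (6.626e-34)(2.998e8)/(328e-9) = 6.056e-19 J.
Energy delivered: (2.29 W)(526.8 s) = 1206 J.
Photons incident: 1206 / 6.056e-19 = 1.991e21, i.e. 1.991e21/6.022e23 = 0.003306 mol.
Fraction absorbed: 1 − 10^(−0.795) = 0.8397.
Photons absorbed: 0.8397 × 0.003306 = 0.002776 mol.
Φ = 4.10e-4 mol / 0.002776 mol photons = 0.15.

Φ = 0.15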